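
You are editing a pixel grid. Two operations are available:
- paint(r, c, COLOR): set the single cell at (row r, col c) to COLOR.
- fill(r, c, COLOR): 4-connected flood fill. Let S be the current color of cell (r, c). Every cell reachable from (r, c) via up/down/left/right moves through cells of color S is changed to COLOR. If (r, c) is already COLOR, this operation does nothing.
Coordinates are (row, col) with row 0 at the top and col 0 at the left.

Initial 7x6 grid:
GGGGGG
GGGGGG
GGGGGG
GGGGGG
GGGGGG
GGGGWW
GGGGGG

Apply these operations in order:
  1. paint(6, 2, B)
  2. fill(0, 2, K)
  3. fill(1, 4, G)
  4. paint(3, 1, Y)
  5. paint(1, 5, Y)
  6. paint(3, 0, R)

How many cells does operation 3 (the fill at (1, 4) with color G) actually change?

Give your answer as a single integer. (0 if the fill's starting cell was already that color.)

After op 1 paint(6,2,B):
GGGGGG
GGGGGG
GGGGGG
GGGGGG
GGGGGG
GGGGWW
GGBGGG
After op 2 fill(0,2,K) [39 cells changed]:
KKKKKK
KKKKKK
KKKKKK
KKKKKK
KKKKKK
KKKKWW
KKBKKK
After op 3 fill(1,4,G) [39 cells changed]:
GGGGGG
GGGGGG
GGGGGG
GGGGGG
GGGGGG
GGGGWW
GGBGGG

Answer: 39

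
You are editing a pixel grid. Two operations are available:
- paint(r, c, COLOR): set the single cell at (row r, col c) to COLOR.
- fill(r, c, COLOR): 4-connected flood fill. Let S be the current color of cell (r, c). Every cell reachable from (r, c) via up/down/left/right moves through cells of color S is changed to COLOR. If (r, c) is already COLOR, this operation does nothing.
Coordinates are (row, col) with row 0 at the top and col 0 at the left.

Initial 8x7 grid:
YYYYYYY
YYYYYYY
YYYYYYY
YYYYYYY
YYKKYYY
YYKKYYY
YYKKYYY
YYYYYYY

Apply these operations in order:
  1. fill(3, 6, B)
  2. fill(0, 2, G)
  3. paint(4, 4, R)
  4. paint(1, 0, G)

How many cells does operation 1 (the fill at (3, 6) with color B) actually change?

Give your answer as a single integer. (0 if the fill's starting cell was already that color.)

Answer: 50

Derivation:
After op 1 fill(3,6,B) [50 cells changed]:
BBBBBBB
BBBBBBB
BBBBBBB
BBBBBBB
BBKKBBB
BBKKBBB
BBKKBBB
BBBBBBB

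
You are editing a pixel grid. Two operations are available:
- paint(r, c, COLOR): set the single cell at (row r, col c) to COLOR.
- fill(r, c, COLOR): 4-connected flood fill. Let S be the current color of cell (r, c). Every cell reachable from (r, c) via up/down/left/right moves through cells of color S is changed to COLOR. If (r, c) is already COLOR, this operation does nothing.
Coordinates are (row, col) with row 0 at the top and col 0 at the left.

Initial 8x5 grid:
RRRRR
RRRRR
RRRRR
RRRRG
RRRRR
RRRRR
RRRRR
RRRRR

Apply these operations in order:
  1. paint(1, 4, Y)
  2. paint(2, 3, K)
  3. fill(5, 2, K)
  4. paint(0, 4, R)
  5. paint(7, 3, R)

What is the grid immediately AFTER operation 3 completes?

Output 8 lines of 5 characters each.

Answer: KKKKK
KKKKY
KKKKR
KKKKG
KKKKK
KKKKK
KKKKK
KKKKK

Derivation:
After op 1 paint(1,4,Y):
RRRRR
RRRRY
RRRRR
RRRRG
RRRRR
RRRRR
RRRRR
RRRRR
After op 2 paint(2,3,K):
RRRRR
RRRRY
RRRKR
RRRRG
RRRRR
RRRRR
RRRRR
RRRRR
After op 3 fill(5,2,K) [36 cells changed]:
KKKKK
KKKKY
KKKKR
KKKKG
KKKKK
KKKKK
KKKKK
KKKKK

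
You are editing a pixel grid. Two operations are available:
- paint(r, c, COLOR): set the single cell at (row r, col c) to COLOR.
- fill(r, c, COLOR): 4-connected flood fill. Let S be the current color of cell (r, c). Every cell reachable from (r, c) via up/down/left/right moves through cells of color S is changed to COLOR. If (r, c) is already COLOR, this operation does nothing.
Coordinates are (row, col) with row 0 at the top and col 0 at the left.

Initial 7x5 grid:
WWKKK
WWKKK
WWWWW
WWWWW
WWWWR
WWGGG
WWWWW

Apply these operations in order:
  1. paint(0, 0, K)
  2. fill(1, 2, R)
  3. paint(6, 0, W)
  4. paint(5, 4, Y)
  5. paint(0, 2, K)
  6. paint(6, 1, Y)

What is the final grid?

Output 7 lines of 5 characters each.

Answer: KWKRR
WWRRR
WWWWW
WWWWW
WWWWR
WWGGY
WYWWW

Derivation:
After op 1 paint(0,0,K):
KWKKK
WWKKK
WWWWW
WWWWW
WWWWR
WWGGG
WWWWW
After op 2 fill(1,2,R) [6 cells changed]:
KWRRR
WWRRR
WWWWW
WWWWW
WWWWR
WWGGG
WWWWW
After op 3 paint(6,0,W):
KWRRR
WWRRR
WWWWW
WWWWW
WWWWR
WWGGG
WWWWW
After op 4 paint(5,4,Y):
KWRRR
WWRRR
WWWWW
WWWWW
WWWWR
WWGGY
WWWWW
After op 5 paint(0,2,K):
KWKRR
WWRRR
WWWWW
WWWWW
WWWWR
WWGGY
WWWWW
After op 6 paint(6,1,Y):
KWKRR
WWRRR
WWWWW
WWWWW
WWWWR
WWGGY
WYWWW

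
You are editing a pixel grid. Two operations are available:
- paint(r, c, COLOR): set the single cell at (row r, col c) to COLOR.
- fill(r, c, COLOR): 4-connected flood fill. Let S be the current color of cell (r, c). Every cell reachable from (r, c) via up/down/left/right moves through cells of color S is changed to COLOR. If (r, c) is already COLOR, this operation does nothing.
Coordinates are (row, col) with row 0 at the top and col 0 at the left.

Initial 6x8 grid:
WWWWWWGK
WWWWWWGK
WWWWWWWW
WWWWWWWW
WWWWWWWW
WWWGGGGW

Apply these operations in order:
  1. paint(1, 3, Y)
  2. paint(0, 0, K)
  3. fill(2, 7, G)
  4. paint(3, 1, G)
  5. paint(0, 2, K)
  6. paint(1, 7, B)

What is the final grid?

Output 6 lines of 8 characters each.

After op 1 paint(1,3,Y):
WWWWWWGK
WWWYWWGK
WWWWWWWW
WWWWWWWW
WWWWWWWW
WWWGGGGW
After op 2 paint(0,0,K):
KWWWWWGK
WWWYWWGK
WWWWWWWW
WWWWWWWW
WWWWWWWW
WWWGGGGW
After op 3 fill(2,7,G) [38 cells changed]:
KGGGGGGK
GGGYGGGK
GGGGGGGG
GGGGGGGG
GGGGGGGG
GGGGGGGG
After op 4 paint(3,1,G):
KGGGGGGK
GGGYGGGK
GGGGGGGG
GGGGGGGG
GGGGGGGG
GGGGGGGG
After op 5 paint(0,2,K):
KGKGGGGK
GGGYGGGK
GGGGGGGG
GGGGGGGG
GGGGGGGG
GGGGGGGG
After op 6 paint(1,7,B):
KGKGGGGK
GGGYGGGB
GGGGGGGG
GGGGGGGG
GGGGGGGG
GGGGGGGG

Answer: KGKGGGGK
GGGYGGGB
GGGGGGGG
GGGGGGGG
GGGGGGGG
GGGGGGGG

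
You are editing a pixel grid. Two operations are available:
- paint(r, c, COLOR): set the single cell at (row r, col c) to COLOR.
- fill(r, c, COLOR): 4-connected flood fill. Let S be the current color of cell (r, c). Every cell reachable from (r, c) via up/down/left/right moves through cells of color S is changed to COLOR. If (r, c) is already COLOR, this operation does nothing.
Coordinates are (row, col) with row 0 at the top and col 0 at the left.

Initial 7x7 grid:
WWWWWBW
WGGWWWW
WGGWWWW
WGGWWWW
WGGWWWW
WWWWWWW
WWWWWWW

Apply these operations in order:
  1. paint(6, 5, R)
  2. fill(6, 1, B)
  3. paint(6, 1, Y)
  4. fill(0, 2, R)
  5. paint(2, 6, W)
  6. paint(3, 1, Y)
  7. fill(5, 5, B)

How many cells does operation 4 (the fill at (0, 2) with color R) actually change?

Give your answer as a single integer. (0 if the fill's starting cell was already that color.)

After op 1 paint(6,5,R):
WWWWWBW
WGGWWWW
WGGWWWW
WGGWWWW
WGGWWWW
WWWWWWW
WWWWWRW
After op 2 fill(6,1,B) [39 cells changed]:
BBBBBBB
BGGBBBB
BGGBBBB
BGGBBBB
BGGBBBB
BBBBBBB
BBBBBRB
After op 3 paint(6,1,Y):
BBBBBBB
BGGBBBB
BGGBBBB
BGGBBBB
BGGBBBB
BBBBBBB
BYBBBRB
After op 4 fill(0,2,R) [39 cells changed]:
RRRRRRR
RGGRRRR
RGGRRRR
RGGRRRR
RGGRRRR
RRRRRRR
RYRRRRR

Answer: 39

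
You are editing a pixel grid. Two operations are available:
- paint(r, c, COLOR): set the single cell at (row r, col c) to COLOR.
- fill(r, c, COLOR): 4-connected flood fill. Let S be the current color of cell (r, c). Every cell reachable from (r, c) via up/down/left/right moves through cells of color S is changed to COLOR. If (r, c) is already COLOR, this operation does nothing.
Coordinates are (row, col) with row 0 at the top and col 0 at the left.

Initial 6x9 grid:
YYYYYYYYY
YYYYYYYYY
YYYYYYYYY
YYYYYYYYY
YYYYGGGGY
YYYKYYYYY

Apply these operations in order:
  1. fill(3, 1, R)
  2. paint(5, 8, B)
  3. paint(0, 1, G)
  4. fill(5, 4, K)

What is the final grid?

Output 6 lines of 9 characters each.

Answer: RGRRRRRRR
RRRRRRRRR
RRRRRRRRR
RRRRRRRRR
RRRRGGGGR
RRRKKKKKB

Derivation:
After op 1 fill(3,1,R) [49 cells changed]:
RRRRRRRRR
RRRRRRRRR
RRRRRRRRR
RRRRRRRRR
RRRRGGGGR
RRRKRRRRR
After op 2 paint(5,8,B):
RRRRRRRRR
RRRRRRRRR
RRRRRRRRR
RRRRRRRRR
RRRRGGGGR
RRRKRRRRB
After op 3 paint(0,1,G):
RGRRRRRRR
RRRRRRRRR
RRRRRRRRR
RRRRRRRRR
RRRRGGGGR
RRRKRRRRB
After op 4 fill(5,4,K) [4 cells changed]:
RGRRRRRRR
RRRRRRRRR
RRRRRRRRR
RRRRRRRRR
RRRRGGGGR
RRRKKKKKB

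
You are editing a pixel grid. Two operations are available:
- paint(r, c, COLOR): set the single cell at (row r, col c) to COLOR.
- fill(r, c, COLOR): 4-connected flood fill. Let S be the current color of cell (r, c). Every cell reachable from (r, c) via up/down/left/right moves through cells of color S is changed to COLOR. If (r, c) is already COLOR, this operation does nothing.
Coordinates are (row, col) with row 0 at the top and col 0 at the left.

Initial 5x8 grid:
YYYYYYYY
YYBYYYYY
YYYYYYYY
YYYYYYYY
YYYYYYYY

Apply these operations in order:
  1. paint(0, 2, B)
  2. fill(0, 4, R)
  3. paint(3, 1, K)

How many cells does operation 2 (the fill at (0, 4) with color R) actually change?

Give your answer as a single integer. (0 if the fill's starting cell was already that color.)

After op 1 paint(0,2,B):
YYBYYYYY
YYBYYYYY
YYYYYYYY
YYYYYYYY
YYYYYYYY
After op 2 fill(0,4,R) [38 cells changed]:
RRBRRRRR
RRBRRRRR
RRRRRRRR
RRRRRRRR
RRRRRRRR

Answer: 38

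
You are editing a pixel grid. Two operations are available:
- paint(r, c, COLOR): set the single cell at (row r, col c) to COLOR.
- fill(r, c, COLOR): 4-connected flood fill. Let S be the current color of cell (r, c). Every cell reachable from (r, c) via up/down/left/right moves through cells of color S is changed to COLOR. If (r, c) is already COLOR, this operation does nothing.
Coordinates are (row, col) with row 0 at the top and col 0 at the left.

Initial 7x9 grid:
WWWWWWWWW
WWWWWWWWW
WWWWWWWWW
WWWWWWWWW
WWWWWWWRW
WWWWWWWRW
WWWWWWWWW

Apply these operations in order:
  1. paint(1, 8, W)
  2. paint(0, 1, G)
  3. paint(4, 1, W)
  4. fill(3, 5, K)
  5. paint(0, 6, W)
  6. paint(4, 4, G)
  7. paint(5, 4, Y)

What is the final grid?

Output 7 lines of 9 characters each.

Answer: KGKKKKWKK
KKKKKKKKK
KKKKKKKKK
KKKKKKKKK
KKKKGKKRK
KKKKYKKRK
KKKKKKKKK

Derivation:
After op 1 paint(1,8,W):
WWWWWWWWW
WWWWWWWWW
WWWWWWWWW
WWWWWWWWW
WWWWWWWRW
WWWWWWWRW
WWWWWWWWW
After op 2 paint(0,1,G):
WGWWWWWWW
WWWWWWWWW
WWWWWWWWW
WWWWWWWWW
WWWWWWWRW
WWWWWWWRW
WWWWWWWWW
After op 3 paint(4,1,W):
WGWWWWWWW
WWWWWWWWW
WWWWWWWWW
WWWWWWWWW
WWWWWWWRW
WWWWWWWRW
WWWWWWWWW
After op 4 fill(3,5,K) [60 cells changed]:
KGKKKKKKK
KKKKKKKKK
KKKKKKKKK
KKKKKKKKK
KKKKKKKRK
KKKKKKKRK
KKKKKKKKK
After op 5 paint(0,6,W):
KGKKKKWKK
KKKKKKKKK
KKKKKKKKK
KKKKKKKKK
KKKKKKKRK
KKKKKKKRK
KKKKKKKKK
After op 6 paint(4,4,G):
KGKKKKWKK
KKKKKKKKK
KKKKKKKKK
KKKKKKKKK
KKKKGKKRK
KKKKKKKRK
KKKKKKKKK
After op 7 paint(5,4,Y):
KGKKKKWKK
KKKKKKKKK
KKKKKKKKK
KKKKKKKKK
KKKKGKKRK
KKKKYKKRK
KKKKKKKKK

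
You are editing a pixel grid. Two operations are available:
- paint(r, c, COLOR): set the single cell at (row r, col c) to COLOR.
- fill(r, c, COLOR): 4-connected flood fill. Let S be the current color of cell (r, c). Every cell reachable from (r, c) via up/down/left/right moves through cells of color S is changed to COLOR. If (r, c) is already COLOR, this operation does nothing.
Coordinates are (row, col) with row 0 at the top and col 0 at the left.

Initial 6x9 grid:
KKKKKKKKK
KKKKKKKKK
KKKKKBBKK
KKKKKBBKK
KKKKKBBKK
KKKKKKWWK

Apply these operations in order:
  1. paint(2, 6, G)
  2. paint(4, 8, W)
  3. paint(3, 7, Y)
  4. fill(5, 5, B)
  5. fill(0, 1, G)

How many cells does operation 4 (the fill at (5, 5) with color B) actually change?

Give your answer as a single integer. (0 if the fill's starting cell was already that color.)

Answer: 42

Derivation:
After op 1 paint(2,6,G):
KKKKKKKKK
KKKKKKKKK
KKKKKBGKK
KKKKKBBKK
KKKKKBBKK
KKKKKKWWK
After op 2 paint(4,8,W):
KKKKKKKKK
KKKKKKKKK
KKKKKBGKK
KKKKKBBKK
KKKKKBBKW
KKKKKKWWK
After op 3 paint(3,7,Y):
KKKKKKKKK
KKKKKKKKK
KKKKKBGKK
KKKKKBBYK
KKKKKBBKW
KKKKKKWWK
After op 4 fill(5,5,B) [42 cells changed]:
BBBBBBBBB
BBBBBBBBB
BBBBBBGBB
BBBBBBBYB
BBBBBBBKW
BBBBBBWWK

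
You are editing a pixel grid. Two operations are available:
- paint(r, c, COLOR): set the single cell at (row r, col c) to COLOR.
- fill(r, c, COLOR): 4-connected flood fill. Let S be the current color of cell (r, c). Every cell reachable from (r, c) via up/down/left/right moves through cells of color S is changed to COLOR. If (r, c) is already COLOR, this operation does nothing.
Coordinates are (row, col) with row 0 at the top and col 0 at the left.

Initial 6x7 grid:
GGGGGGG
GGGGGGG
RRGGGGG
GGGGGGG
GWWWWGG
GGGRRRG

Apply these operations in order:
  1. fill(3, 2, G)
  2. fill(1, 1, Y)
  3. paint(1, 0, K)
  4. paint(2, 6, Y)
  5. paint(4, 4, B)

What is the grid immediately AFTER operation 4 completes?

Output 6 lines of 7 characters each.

Answer: YYYYYYY
KYYYYYY
RRYYYYY
YYYYYYY
YWWWWYY
YYYRRRY

Derivation:
After op 1 fill(3,2,G) [0 cells changed]:
GGGGGGG
GGGGGGG
RRGGGGG
GGGGGGG
GWWWWGG
GGGRRRG
After op 2 fill(1,1,Y) [33 cells changed]:
YYYYYYY
YYYYYYY
RRYYYYY
YYYYYYY
YWWWWYY
YYYRRRY
After op 3 paint(1,0,K):
YYYYYYY
KYYYYYY
RRYYYYY
YYYYYYY
YWWWWYY
YYYRRRY
After op 4 paint(2,6,Y):
YYYYYYY
KYYYYYY
RRYYYYY
YYYYYYY
YWWWWYY
YYYRRRY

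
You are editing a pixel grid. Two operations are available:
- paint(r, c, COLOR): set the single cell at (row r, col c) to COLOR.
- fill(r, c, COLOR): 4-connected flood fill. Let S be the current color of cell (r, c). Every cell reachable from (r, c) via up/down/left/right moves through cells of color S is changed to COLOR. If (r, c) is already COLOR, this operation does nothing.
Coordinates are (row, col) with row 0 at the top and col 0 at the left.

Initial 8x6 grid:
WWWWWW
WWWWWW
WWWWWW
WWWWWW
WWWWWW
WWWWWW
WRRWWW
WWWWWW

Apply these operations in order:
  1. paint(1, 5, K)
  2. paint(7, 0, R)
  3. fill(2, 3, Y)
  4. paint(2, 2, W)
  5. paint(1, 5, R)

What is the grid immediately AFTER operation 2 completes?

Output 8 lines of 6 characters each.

After op 1 paint(1,5,K):
WWWWWW
WWWWWK
WWWWWW
WWWWWW
WWWWWW
WWWWWW
WRRWWW
WWWWWW
After op 2 paint(7,0,R):
WWWWWW
WWWWWK
WWWWWW
WWWWWW
WWWWWW
WWWWWW
WRRWWW
RWWWWW

Answer: WWWWWW
WWWWWK
WWWWWW
WWWWWW
WWWWWW
WWWWWW
WRRWWW
RWWWWW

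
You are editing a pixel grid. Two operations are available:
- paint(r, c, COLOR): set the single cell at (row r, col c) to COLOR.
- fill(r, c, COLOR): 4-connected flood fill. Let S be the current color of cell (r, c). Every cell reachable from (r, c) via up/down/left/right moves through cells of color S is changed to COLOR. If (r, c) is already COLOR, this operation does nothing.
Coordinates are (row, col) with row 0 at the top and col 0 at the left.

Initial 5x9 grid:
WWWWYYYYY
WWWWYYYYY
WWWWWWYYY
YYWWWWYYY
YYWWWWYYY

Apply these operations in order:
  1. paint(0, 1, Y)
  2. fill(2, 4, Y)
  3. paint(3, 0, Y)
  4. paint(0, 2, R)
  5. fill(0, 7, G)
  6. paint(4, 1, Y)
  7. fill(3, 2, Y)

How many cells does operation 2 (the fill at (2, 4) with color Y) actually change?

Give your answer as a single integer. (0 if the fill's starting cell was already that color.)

After op 1 paint(0,1,Y):
WYWWYYYYY
WWWWYYYYY
WWWWWWYYY
YYWWWWYYY
YYWWWWYYY
After op 2 fill(2,4,Y) [21 cells changed]:
YYYYYYYYY
YYYYYYYYY
YYYYYYYYY
YYYYYYYYY
YYYYYYYYY

Answer: 21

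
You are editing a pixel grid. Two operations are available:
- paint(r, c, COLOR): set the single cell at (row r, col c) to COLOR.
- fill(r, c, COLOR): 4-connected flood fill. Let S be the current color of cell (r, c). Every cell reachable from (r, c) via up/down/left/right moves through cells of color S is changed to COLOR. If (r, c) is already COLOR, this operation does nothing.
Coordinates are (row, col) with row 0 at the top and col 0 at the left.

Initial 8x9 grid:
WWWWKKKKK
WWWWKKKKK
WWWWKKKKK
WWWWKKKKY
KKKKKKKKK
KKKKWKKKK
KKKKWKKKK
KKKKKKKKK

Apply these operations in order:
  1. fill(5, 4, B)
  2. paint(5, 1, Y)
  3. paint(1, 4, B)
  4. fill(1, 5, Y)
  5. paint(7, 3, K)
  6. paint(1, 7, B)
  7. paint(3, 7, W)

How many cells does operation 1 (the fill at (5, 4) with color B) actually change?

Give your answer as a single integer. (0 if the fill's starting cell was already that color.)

After op 1 fill(5,4,B) [2 cells changed]:
WWWWKKKKK
WWWWKKKKK
WWWWKKKKK
WWWWKKKKY
KKKKKKKKK
KKKKBKKKK
KKKKBKKKK
KKKKKKKKK

Answer: 2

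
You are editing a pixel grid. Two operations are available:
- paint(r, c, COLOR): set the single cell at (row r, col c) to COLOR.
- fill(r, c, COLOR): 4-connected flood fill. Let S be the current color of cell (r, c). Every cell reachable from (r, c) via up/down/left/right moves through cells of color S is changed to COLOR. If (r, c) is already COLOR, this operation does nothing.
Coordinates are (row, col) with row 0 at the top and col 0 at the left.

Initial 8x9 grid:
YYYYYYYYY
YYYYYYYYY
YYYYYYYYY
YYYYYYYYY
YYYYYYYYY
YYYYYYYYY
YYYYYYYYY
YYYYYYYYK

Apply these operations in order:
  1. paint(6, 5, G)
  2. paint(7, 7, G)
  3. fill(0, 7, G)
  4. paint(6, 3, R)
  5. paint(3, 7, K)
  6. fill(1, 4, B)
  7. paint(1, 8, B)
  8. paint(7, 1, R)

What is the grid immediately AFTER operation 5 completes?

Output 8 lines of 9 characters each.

After op 1 paint(6,5,G):
YYYYYYYYY
YYYYYYYYY
YYYYYYYYY
YYYYYYYYY
YYYYYYYYY
YYYYYYYYY
YYYYYGYYY
YYYYYYYYK
After op 2 paint(7,7,G):
YYYYYYYYY
YYYYYYYYY
YYYYYYYYY
YYYYYYYYY
YYYYYYYYY
YYYYYYYYY
YYYYYGYYY
YYYYYYYGK
After op 3 fill(0,7,G) [69 cells changed]:
GGGGGGGGG
GGGGGGGGG
GGGGGGGGG
GGGGGGGGG
GGGGGGGGG
GGGGGGGGG
GGGGGGGGG
GGGGGGGGK
After op 4 paint(6,3,R):
GGGGGGGGG
GGGGGGGGG
GGGGGGGGG
GGGGGGGGG
GGGGGGGGG
GGGGGGGGG
GGGRGGGGG
GGGGGGGGK
After op 5 paint(3,7,K):
GGGGGGGGG
GGGGGGGGG
GGGGGGGGG
GGGGGGGKG
GGGGGGGGG
GGGGGGGGG
GGGRGGGGG
GGGGGGGGK

Answer: GGGGGGGGG
GGGGGGGGG
GGGGGGGGG
GGGGGGGKG
GGGGGGGGG
GGGGGGGGG
GGGRGGGGG
GGGGGGGGK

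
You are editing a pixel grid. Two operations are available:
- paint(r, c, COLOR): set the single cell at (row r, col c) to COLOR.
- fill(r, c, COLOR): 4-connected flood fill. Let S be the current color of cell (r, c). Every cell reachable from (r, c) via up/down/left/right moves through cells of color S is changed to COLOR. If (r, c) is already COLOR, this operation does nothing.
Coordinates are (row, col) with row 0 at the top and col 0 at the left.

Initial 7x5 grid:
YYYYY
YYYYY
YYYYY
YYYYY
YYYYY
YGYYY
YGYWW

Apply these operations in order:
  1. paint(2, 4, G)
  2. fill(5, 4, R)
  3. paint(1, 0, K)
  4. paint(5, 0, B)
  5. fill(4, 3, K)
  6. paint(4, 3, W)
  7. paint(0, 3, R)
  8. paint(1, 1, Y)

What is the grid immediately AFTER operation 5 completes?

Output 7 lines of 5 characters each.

Answer: KKKKK
KKKKK
KKKKG
KKKKK
KKKKK
BGKKK
RGKWW

Derivation:
After op 1 paint(2,4,G):
YYYYY
YYYYY
YYYYG
YYYYY
YYYYY
YGYYY
YGYWW
After op 2 fill(5,4,R) [30 cells changed]:
RRRRR
RRRRR
RRRRG
RRRRR
RRRRR
RGRRR
RGRWW
After op 3 paint(1,0,K):
RRRRR
KRRRR
RRRRG
RRRRR
RRRRR
RGRRR
RGRWW
After op 4 paint(5,0,B):
RRRRR
KRRRR
RRRRG
RRRRR
RRRRR
BGRRR
RGRWW
After op 5 fill(4,3,K) [27 cells changed]:
KKKKK
KKKKK
KKKKG
KKKKK
KKKKK
BGKKK
RGKWW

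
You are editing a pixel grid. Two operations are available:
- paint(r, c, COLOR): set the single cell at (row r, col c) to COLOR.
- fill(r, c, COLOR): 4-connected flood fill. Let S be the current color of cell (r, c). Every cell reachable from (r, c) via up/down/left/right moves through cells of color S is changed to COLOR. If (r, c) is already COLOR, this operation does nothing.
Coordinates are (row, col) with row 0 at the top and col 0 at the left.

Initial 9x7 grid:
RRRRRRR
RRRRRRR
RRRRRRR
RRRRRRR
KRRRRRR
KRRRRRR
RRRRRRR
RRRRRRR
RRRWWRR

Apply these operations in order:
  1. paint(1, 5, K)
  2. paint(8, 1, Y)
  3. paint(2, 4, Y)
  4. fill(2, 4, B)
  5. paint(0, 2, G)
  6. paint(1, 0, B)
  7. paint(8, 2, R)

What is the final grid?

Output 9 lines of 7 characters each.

Answer: RRGRRRR
BRRRRKR
RRRRBRR
RRRRRRR
KRRRRRR
KRRRRRR
RRRRRRR
RRRRRRR
RYRWWRR

Derivation:
After op 1 paint(1,5,K):
RRRRRRR
RRRRRKR
RRRRRRR
RRRRRRR
KRRRRRR
KRRRRRR
RRRRRRR
RRRRRRR
RRRWWRR
After op 2 paint(8,1,Y):
RRRRRRR
RRRRRKR
RRRRRRR
RRRRRRR
KRRRRRR
KRRRRRR
RRRRRRR
RRRRRRR
RYRWWRR
After op 3 paint(2,4,Y):
RRRRRRR
RRRRRKR
RRRRYRR
RRRRRRR
KRRRRRR
KRRRRRR
RRRRRRR
RRRRRRR
RYRWWRR
After op 4 fill(2,4,B) [1 cells changed]:
RRRRRRR
RRRRRKR
RRRRBRR
RRRRRRR
KRRRRRR
KRRRRRR
RRRRRRR
RRRRRRR
RYRWWRR
After op 5 paint(0,2,G):
RRGRRRR
RRRRRKR
RRRRBRR
RRRRRRR
KRRRRRR
KRRRRRR
RRRRRRR
RRRRRRR
RYRWWRR
After op 6 paint(1,0,B):
RRGRRRR
BRRRRKR
RRRRBRR
RRRRRRR
KRRRRRR
KRRRRRR
RRRRRRR
RRRRRRR
RYRWWRR
After op 7 paint(8,2,R):
RRGRRRR
BRRRRKR
RRRRBRR
RRRRRRR
KRRRRRR
KRRRRRR
RRRRRRR
RRRRRRR
RYRWWRR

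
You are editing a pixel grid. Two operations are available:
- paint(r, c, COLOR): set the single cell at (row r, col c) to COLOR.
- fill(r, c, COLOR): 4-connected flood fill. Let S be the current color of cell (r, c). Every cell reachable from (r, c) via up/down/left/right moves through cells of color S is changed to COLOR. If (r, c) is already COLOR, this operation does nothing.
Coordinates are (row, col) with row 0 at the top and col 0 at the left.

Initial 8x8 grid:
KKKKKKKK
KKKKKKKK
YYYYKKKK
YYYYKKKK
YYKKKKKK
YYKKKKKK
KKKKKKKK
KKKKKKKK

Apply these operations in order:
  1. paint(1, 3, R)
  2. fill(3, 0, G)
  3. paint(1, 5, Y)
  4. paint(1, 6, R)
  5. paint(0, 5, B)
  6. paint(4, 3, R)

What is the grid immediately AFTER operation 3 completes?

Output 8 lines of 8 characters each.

After op 1 paint(1,3,R):
KKKKKKKK
KKKRKKKK
YYYYKKKK
YYYYKKKK
YYKKKKKK
YYKKKKKK
KKKKKKKK
KKKKKKKK
After op 2 fill(3,0,G) [12 cells changed]:
KKKKKKKK
KKKRKKKK
GGGGKKKK
GGGGKKKK
GGKKKKKK
GGKKKKKK
KKKKKKKK
KKKKKKKK
After op 3 paint(1,5,Y):
KKKKKKKK
KKKRKYKK
GGGGKKKK
GGGGKKKK
GGKKKKKK
GGKKKKKK
KKKKKKKK
KKKKKKKK

Answer: KKKKKKKK
KKKRKYKK
GGGGKKKK
GGGGKKKK
GGKKKKKK
GGKKKKKK
KKKKKKKK
KKKKKKKK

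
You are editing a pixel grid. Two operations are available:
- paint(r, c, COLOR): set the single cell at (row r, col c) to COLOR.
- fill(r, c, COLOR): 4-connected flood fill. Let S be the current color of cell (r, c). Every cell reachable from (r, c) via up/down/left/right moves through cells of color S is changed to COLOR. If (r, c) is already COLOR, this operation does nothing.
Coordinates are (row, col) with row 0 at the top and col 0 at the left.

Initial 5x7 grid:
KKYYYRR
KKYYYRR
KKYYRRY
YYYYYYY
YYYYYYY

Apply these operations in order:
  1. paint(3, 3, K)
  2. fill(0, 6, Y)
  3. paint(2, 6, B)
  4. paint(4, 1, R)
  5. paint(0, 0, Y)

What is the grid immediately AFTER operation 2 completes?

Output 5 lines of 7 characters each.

After op 1 paint(3,3,K):
KKYYYRR
KKYYYRR
KKYYRRY
YYYKYYY
YYYYYYY
After op 2 fill(0,6,Y) [6 cells changed]:
KKYYYYY
KKYYYYY
KKYYYYY
YYYKYYY
YYYYYYY

Answer: KKYYYYY
KKYYYYY
KKYYYYY
YYYKYYY
YYYYYYY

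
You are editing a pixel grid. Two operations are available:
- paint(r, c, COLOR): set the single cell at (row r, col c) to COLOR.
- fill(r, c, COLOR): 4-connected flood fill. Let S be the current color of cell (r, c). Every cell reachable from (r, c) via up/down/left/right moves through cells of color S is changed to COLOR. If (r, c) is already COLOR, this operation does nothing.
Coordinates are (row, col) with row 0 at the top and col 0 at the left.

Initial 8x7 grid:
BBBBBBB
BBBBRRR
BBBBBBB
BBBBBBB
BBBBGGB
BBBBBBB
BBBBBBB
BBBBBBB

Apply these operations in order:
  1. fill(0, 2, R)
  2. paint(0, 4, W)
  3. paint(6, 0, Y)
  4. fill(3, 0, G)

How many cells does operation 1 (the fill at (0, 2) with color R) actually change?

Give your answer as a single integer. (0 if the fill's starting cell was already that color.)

Answer: 51

Derivation:
After op 1 fill(0,2,R) [51 cells changed]:
RRRRRRR
RRRRRRR
RRRRRRR
RRRRRRR
RRRRGGR
RRRRRRR
RRRRRRR
RRRRRRR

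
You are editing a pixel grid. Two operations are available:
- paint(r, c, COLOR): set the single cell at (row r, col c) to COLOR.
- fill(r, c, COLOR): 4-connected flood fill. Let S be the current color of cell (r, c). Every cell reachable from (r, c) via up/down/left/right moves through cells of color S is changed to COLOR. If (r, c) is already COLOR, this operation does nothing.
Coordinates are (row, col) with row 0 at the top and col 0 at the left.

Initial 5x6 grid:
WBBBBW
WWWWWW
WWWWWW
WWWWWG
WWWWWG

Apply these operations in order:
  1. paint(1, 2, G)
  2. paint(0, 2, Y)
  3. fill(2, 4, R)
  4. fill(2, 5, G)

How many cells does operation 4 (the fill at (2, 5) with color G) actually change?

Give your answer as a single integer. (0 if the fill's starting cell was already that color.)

After op 1 paint(1,2,G):
WBBBBW
WWGWWW
WWWWWW
WWWWWG
WWWWWG
After op 2 paint(0,2,Y):
WBYBBW
WWGWWW
WWWWWW
WWWWWG
WWWWWG
After op 3 fill(2,4,R) [23 cells changed]:
RBYBBR
RRGRRR
RRRRRR
RRRRRG
RRRRRG
After op 4 fill(2,5,G) [23 cells changed]:
GBYBBG
GGGGGG
GGGGGG
GGGGGG
GGGGGG

Answer: 23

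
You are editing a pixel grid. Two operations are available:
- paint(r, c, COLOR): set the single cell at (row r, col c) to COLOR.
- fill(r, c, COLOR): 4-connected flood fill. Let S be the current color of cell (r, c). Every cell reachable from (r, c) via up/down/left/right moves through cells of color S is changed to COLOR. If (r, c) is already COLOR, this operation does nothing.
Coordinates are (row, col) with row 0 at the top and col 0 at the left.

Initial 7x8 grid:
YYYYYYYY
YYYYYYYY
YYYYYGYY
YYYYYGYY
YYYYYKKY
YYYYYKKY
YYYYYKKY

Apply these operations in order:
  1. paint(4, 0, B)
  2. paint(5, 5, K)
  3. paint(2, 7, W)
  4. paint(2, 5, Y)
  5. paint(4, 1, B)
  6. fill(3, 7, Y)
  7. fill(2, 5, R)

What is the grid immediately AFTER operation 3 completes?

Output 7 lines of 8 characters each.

After op 1 paint(4,0,B):
YYYYYYYY
YYYYYYYY
YYYYYGYY
YYYYYGYY
BYYYYKKY
YYYYYKKY
YYYYYKKY
After op 2 paint(5,5,K):
YYYYYYYY
YYYYYYYY
YYYYYGYY
YYYYYGYY
BYYYYKKY
YYYYYKKY
YYYYYKKY
After op 3 paint(2,7,W):
YYYYYYYY
YYYYYYYY
YYYYYGYW
YYYYYGYY
BYYYYKKY
YYYYYKKY
YYYYYKKY

Answer: YYYYYYYY
YYYYYYYY
YYYYYGYW
YYYYYGYY
BYYYYKKY
YYYYYKKY
YYYYYKKY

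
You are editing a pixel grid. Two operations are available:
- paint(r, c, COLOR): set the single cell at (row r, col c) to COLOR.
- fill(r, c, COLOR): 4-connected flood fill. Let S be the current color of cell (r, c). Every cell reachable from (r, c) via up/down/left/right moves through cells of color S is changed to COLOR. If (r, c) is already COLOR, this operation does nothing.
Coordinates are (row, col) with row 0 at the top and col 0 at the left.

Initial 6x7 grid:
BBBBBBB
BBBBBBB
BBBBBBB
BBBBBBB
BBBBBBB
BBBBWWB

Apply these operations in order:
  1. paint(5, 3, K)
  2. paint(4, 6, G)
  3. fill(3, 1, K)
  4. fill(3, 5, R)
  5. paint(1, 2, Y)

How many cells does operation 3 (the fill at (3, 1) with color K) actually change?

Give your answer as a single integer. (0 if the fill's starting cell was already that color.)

Answer: 37

Derivation:
After op 1 paint(5,3,K):
BBBBBBB
BBBBBBB
BBBBBBB
BBBBBBB
BBBBBBB
BBBKWWB
After op 2 paint(4,6,G):
BBBBBBB
BBBBBBB
BBBBBBB
BBBBBBB
BBBBBBG
BBBKWWB
After op 3 fill(3,1,K) [37 cells changed]:
KKKKKKK
KKKKKKK
KKKKKKK
KKKKKKK
KKKKKKG
KKKKWWB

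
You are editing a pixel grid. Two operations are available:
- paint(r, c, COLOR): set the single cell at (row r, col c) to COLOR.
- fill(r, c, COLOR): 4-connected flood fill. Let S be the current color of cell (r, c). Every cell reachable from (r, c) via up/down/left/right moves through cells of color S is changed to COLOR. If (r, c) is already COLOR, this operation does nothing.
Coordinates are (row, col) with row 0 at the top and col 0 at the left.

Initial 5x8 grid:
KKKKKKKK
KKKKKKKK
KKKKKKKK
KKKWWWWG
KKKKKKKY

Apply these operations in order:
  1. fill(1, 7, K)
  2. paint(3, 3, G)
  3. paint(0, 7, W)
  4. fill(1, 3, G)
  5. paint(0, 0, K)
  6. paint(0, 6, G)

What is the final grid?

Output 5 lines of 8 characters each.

Answer: KGGGGGGW
GGGGGGGG
GGGGGGGG
GGGGWWWG
GGGGGGGY

Derivation:
After op 1 fill(1,7,K) [0 cells changed]:
KKKKKKKK
KKKKKKKK
KKKKKKKK
KKKWWWWG
KKKKKKKY
After op 2 paint(3,3,G):
KKKKKKKK
KKKKKKKK
KKKKKKKK
KKKGWWWG
KKKKKKKY
After op 3 paint(0,7,W):
KKKKKKKW
KKKKKKKK
KKKKKKKK
KKKGWWWG
KKKKKKKY
After op 4 fill(1,3,G) [33 cells changed]:
GGGGGGGW
GGGGGGGG
GGGGGGGG
GGGGWWWG
GGGGGGGY
After op 5 paint(0,0,K):
KGGGGGGW
GGGGGGGG
GGGGGGGG
GGGGWWWG
GGGGGGGY
After op 6 paint(0,6,G):
KGGGGGGW
GGGGGGGG
GGGGGGGG
GGGGWWWG
GGGGGGGY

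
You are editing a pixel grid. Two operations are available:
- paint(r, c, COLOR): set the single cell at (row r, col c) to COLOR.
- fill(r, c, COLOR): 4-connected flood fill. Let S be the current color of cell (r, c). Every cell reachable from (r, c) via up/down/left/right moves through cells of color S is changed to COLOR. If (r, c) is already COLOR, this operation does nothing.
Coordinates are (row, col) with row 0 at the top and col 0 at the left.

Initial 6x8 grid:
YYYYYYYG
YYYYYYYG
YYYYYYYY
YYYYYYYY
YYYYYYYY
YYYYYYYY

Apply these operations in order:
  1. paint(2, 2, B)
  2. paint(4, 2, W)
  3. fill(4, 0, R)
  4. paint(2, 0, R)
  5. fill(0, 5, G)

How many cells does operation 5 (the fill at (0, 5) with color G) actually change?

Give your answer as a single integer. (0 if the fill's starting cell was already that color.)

Answer: 44

Derivation:
After op 1 paint(2,2,B):
YYYYYYYG
YYYYYYYG
YYBYYYYY
YYYYYYYY
YYYYYYYY
YYYYYYYY
After op 2 paint(4,2,W):
YYYYYYYG
YYYYYYYG
YYBYYYYY
YYYYYYYY
YYWYYYYY
YYYYYYYY
After op 3 fill(4,0,R) [44 cells changed]:
RRRRRRRG
RRRRRRRG
RRBRRRRR
RRRRRRRR
RRWRRRRR
RRRRRRRR
After op 4 paint(2,0,R):
RRRRRRRG
RRRRRRRG
RRBRRRRR
RRRRRRRR
RRWRRRRR
RRRRRRRR
After op 5 fill(0,5,G) [44 cells changed]:
GGGGGGGG
GGGGGGGG
GGBGGGGG
GGGGGGGG
GGWGGGGG
GGGGGGGG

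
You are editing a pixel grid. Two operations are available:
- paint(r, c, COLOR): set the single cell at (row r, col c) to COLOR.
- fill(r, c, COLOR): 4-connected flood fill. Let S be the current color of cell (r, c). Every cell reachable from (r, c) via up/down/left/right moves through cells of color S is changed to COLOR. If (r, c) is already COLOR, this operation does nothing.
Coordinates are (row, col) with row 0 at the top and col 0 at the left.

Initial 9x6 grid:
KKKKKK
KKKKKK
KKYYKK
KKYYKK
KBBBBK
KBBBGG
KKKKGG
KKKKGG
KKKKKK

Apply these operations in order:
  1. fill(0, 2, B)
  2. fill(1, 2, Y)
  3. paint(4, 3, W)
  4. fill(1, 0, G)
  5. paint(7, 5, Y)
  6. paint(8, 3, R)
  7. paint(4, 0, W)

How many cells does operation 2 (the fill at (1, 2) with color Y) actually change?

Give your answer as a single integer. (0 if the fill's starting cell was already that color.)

Answer: 44

Derivation:
After op 1 fill(0,2,B) [37 cells changed]:
BBBBBB
BBBBBB
BBYYBB
BBYYBB
BBBBBB
BBBBGG
BBBBGG
BBBBGG
BBBBBB
After op 2 fill(1,2,Y) [44 cells changed]:
YYYYYY
YYYYYY
YYYYYY
YYYYYY
YYYYYY
YYYYGG
YYYYGG
YYYYGG
YYYYYY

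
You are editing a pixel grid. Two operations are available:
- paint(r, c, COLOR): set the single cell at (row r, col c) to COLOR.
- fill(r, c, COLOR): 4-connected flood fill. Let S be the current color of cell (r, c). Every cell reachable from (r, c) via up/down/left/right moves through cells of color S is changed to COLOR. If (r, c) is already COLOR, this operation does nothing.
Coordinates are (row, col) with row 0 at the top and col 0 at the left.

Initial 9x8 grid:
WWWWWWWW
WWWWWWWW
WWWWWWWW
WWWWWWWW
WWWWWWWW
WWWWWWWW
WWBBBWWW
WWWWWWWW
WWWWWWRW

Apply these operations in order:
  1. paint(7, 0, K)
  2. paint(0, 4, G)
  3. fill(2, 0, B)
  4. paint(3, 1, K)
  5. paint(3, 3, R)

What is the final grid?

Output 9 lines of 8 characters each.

After op 1 paint(7,0,K):
WWWWWWWW
WWWWWWWW
WWWWWWWW
WWWWWWWW
WWWWWWWW
WWWWWWWW
WWBBBWWW
KWWWWWWW
WWWWWWRW
After op 2 paint(0,4,G):
WWWWGWWW
WWWWWWWW
WWWWWWWW
WWWWWWWW
WWWWWWWW
WWWWWWWW
WWBBBWWW
KWWWWWWW
WWWWWWRW
After op 3 fill(2,0,B) [66 cells changed]:
BBBBGBBB
BBBBBBBB
BBBBBBBB
BBBBBBBB
BBBBBBBB
BBBBBBBB
BBBBBBBB
KBBBBBBB
BBBBBBRB
After op 4 paint(3,1,K):
BBBBGBBB
BBBBBBBB
BBBBBBBB
BKBBBBBB
BBBBBBBB
BBBBBBBB
BBBBBBBB
KBBBBBBB
BBBBBBRB
After op 5 paint(3,3,R):
BBBBGBBB
BBBBBBBB
BBBBBBBB
BKBRBBBB
BBBBBBBB
BBBBBBBB
BBBBBBBB
KBBBBBBB
BBBBBBRB

Answer: BBBBGBBB
BBBBBBBB
BBBBBBBB
BKBRBBBB
BBBBBBBB
BBBBBBBB
BBBBBBBB
KBBBBBBB
BBBBBBRB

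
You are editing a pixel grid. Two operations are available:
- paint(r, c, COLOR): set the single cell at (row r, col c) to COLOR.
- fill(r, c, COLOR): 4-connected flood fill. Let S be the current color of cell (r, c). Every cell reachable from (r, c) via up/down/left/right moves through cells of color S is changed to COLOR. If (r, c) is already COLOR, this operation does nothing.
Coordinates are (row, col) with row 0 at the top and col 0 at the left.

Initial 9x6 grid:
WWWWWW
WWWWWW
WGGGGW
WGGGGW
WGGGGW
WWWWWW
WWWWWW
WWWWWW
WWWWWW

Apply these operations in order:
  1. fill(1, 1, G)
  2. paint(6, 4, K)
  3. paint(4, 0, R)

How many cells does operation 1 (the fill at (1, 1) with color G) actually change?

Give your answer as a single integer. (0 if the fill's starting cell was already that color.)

After op 1 fill(1,1,G) [42 cells changed]:
GGGGGG
GGGGGG
GGGGGG
GGGGGG
GGGGGG
GGGGGG
GGGGGG
GGGGGG
GGGGGG

Answer: 42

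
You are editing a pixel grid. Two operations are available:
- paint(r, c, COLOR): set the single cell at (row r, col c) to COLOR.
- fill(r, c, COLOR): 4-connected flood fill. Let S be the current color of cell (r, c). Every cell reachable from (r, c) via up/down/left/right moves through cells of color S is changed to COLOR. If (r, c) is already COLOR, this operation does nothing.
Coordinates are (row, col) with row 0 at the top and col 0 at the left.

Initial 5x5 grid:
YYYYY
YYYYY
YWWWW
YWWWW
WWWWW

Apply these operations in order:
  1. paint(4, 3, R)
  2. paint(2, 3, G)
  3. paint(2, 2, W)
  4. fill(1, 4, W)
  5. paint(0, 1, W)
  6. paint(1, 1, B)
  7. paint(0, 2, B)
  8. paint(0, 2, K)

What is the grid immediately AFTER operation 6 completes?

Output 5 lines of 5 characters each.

After op 1 paint(4,3,R):
YYYYY
YYYYY
YWWWW
YWWWW
WWWRW
After op 2 paint(2,3,G):
YYYYY
YYYYY
YWWGW
YWWWW
WWWRW
After op 3 paint(2,2,W):
YYYYY
YYYYY
YWWGW
YWWWW
WWWRW
After op 4 fill(1,4,W) [12 cells changed]:
WWWWW
WWWWW
WWWGW
WWWWW
WWWRW
After op 5 paint(0,1,W):
WWWWW
WWWWW
WWWGW
WWWWW
WWWRW
After op 6 paint(1,1,B):
WWWWW
WBWWW
WWWGW
WWWWW
WWWRW

Answer: WWWWW
WBWWW
WWWGW
WWWWW
WWWRW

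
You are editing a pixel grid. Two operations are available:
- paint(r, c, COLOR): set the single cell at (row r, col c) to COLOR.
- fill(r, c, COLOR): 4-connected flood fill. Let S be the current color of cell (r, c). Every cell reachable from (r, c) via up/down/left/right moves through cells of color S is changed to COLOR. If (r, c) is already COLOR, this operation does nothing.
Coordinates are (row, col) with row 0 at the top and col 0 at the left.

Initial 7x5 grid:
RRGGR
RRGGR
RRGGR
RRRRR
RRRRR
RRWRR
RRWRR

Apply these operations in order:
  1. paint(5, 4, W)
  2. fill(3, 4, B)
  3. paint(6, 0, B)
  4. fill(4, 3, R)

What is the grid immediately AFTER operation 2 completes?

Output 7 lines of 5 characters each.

After op 1 paint(5,4,W):
RRGGR
RRGGR
RRGGR
RRRRR
RRRRR
RRWRW
RRWRR
After op 2 fill(3,4,B) [26 cells changed]:
BBGGB
BBGGB
BBGGB
BBBBB
BBBBB
BBWBW
BBWBB

Answer: BBGGB
BBGGB
BBGGB
BBBBB
BBBBB
BBWBW
BBWBB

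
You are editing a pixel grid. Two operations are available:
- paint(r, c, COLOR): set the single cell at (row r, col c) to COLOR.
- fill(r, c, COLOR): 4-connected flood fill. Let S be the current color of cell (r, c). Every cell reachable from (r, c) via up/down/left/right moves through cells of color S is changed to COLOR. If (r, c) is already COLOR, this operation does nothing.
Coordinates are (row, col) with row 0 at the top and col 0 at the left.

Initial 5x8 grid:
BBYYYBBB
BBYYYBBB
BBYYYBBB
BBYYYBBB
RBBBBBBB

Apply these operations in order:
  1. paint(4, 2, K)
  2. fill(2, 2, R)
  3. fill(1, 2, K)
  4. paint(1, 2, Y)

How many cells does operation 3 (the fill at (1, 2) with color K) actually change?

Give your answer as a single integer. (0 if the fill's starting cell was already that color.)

After op 1 paint(4,2,K):
BBYYYBBB
BBYYYBBB
BBYYYBBB
BBYYYBBB
RBKBBBBB
After op 2 fill(2,2,R) [12 cells changed]:
BBRRRBBB
BBRRRBBB
BBRRRBBB
BBRRRBBB
RBKBBBBB
After op 3 fill(1,2,K) [12 cells changed]:
BBKKKBBB
BBKKKBBB
BBKKKBBB
BBKKKBBB
RBKBBBBB

Answer: 12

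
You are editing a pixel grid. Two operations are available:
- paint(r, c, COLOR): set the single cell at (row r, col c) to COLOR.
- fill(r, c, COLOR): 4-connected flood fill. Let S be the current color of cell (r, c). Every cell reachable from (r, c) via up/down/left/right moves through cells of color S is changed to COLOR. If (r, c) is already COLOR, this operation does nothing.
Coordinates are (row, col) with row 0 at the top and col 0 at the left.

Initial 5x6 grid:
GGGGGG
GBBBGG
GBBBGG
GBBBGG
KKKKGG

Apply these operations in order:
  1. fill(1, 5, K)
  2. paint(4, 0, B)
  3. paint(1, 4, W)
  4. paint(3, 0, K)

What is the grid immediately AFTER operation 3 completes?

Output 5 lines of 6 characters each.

Answer: KKKKKK
KBBBWK
KBBBKK
KBBBKK
BKKKKK

Derivation:
After op 1 fill(1,5,K) [17 cells changed]:
KKKKKK
KBBBKK
KBBBKK
KBBBKK
KKKKKK
After op 2 paint(4,0,B):
KKKKKK
KBBBKK
KBBBKK
KBBBKK
BKKKKK
After op 3 paint(1,4,W):
KKKKKK
KBBBWK
KBBBKK
KBBBKK
BKKKKK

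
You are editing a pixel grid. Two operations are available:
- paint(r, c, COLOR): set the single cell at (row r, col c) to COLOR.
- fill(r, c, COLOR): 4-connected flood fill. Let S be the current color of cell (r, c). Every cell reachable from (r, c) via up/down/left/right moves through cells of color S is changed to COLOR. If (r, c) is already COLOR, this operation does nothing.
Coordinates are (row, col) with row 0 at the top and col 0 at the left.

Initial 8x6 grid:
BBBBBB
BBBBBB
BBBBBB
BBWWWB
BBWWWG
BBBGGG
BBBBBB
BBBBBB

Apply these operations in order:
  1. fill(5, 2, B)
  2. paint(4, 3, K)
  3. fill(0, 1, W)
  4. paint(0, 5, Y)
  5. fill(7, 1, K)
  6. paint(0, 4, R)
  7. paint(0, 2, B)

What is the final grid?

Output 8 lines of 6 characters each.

Answer: KKBKRY
KKKKKK
KKKKKK
KKKKKK
KKKKKG
KKKGGG
KKKKKK
KKKKKK

Derivation:
After op 1 fill(5,2,B) [0 cells changed]:
BBBBBB
BBBBBB
BBBBBB
BBWWWB
BBWWWG
BBBGGG
BBBBBB
BBBBBB
After op 2 paint(4,3,K):
BBBBBB
BBBBBB
BBBBBB
BBWWWB
BBWKWG
BBBGGG
BBBBBB
BBBBBB
After op 3 fill(0,1,W) [38 cells changed]:
WWWWWW
WWWWWW
WWWWWW
WWWWWW
WWWKWG
WWWGGG
WWWWWW
WWWWWW
After op 4 paint(0,5,Y):
WWWWWY
WWWWWW
WWWWWW
WWWWWW
WWWKWG
WWWGGG
WWWWWW
WWWWWW
After op 5 fill(7,1,K) [42 cells changed]:
KKKKKY
KKKKKK
KKKKKK
KKKKKK
KKKKKG
KKKGGG
KKKKKK
KKKKKK
After op 6 paint(0,4,R):
KKKKRY
KKKKKK
KKKKKK
KKKKKK
KKKKKG
KKKGGG
KKKKKK
KKKKKK
After op 7 paint(0,2,B):
KKBKRY
KKKKKK
KKKKKK
KKKKKK
KKKKKG
KKKGGG
KKKKKK
KKKKKK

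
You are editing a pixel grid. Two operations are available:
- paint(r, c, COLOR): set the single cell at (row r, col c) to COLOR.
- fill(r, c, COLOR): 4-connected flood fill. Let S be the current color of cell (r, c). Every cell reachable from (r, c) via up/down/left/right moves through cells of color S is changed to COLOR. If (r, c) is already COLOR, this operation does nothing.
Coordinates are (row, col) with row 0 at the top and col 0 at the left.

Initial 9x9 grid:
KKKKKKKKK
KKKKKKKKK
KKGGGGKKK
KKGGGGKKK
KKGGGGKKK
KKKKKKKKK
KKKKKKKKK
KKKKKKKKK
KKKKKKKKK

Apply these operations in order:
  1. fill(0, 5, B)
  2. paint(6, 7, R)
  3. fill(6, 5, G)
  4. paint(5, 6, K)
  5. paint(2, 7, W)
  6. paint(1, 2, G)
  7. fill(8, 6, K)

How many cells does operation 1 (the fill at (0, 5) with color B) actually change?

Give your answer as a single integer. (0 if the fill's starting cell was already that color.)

Answer: 69

Derivation:
After op 1 fill(0,5,B) [69 cells changed]:
BBBBBBBBB
BBBBBBBBB
BBGGGGBBB
BBGGGGBBB
BBGGGGBBB
BBBBBBBBB
BBBBBBBBB
BBBBBBBBB
BBBBBBBBB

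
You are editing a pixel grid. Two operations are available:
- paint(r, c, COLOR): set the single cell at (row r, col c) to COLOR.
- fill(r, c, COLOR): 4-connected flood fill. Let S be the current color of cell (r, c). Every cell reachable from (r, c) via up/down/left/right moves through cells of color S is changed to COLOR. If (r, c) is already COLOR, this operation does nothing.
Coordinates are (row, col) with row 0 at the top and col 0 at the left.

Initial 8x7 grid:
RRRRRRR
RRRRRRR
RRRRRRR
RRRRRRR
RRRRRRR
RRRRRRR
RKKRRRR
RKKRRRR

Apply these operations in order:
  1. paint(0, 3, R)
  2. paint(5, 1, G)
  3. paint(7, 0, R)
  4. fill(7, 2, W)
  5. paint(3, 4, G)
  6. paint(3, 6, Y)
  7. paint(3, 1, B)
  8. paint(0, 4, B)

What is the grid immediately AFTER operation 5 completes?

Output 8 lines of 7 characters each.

Answer: RRRRRRR
RRRRRRR
RRRRRRR
RRRRGRR
RRRRRRR
RGRRRRR
RWWRRRR
RWWRRRR

Derivation:
After op 1 paint(0,3,R):
RRRRRRR
RRRRRRR
RRRRRRR
RRRRRRR
RRRRRRR
RRRRRRR
RKKRRRR
RKKRRRR
After op 2 paint(5,1,G):
RRRRRRR
RRRRRRR
RRRRRRR
RRRRRRR
RRRRRRR
RGRRRRR
RKKRRRR
RKKRRRR
After op 3 paint(7,0,R):
RRRRRRR
RRRRRRR
RRRRRRR
RRRRRRR
RRRRRRR
RGRRRRR
RKKRRRR
RKKRRRR
After op 4 fill(7,2,W) [4 cells changed]:
RRRRRRR
RRRRRRR
RRRRRRR
RRRRRRR
RRRRRRR
RGRRRRR
RWWRRRR
RWWRRRR
After op 5 paint(3,4,G):
RRRRRRR
RRRRRRR
RRRRRRR
RRRRGRR
RRRRRRR
RGRRRRR
RWWRRRR
RWWRRRR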